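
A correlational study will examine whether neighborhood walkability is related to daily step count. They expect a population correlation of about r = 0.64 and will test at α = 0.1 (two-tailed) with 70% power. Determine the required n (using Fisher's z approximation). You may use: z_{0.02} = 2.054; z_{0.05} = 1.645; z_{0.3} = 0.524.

Fisher's z: C = ½·ln((1+r)/(1−r)) = ½·ln(4.5556) = 0.7582.
n = ((z_{α/2} + z_β)/C)² + 3.
(1.645 + 0.524) / 0.7582 = 2.169 / 0.7582 = 2.861.
n = 2.861² + 3 = 8.18 + 3 = 11.2.
Round up.

n = 12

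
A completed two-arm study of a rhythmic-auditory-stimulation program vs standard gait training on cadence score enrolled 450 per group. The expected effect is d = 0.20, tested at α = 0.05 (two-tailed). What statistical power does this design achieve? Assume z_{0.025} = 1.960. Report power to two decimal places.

For two equal groups, power = Φ(d·√(n/2) − z_{α/2}).
d·√(n/2) = 0.20 × √(450/2) = 0.20 × 15.000 = 3.000.
z_β = 3.000 − 1.960 = 1.040.
Power = Φ(1.040) = 0.851.

power ≈ 0.85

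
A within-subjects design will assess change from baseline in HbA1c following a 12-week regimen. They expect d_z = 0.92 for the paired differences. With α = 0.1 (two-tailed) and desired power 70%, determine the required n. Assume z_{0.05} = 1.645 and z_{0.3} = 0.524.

For a paired (one-sample on differences) test: n = ((z_{α/2} + z_β) / d)².
z_{α/2} + z_β = 1.645 + 0.524 = 2.169.
n = (2.169 / 0.92)² = 2.358² = 5.56.
Round up.

n = 6 pairs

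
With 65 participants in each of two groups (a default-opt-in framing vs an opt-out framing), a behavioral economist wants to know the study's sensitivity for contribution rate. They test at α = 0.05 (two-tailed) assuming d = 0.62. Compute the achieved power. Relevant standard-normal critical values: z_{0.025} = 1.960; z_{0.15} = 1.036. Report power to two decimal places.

power ≈ 0.94

For two equal groups, power = Φ(d·√(n/2) − z_{α/2}).
d·√(n/2) = 0.62 × √(65/2) = 0.62 × 5.701 = 3.535.
z_β = 3.535 − 1.960 = 1.575.
Power = Φ(1.575) = 0.942.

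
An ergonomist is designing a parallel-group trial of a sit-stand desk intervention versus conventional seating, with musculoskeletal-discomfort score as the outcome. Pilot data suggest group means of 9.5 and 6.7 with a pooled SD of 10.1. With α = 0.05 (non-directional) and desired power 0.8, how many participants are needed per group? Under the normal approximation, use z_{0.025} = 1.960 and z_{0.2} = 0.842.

Cohen's d = |M₁ − M₂| / SD_pooled = |9.5 − 6.7| / 10.1 = 2.8 / 10.1 = 0.277.
For two independent groups with equal n: n = 2·((z_{α/2} + z_β) / d)².
z_{α/2} + z_β = 1.960 + 0.842 = 2.802.
n = 2 × (2.802 / 0.277)² = 2 × 10.116² = 2 × 102.32 = 204.6.
Round up to the next whole participant.

n = 205 per group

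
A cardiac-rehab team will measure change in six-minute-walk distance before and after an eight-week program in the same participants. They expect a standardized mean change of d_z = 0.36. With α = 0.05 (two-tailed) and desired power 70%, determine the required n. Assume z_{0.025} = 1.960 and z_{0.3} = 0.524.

For a paired (one-sample on differences) test: n = ((z_{α/2} + z_β) / d)².
z_{α/2} + z_β = 1.960 + 0.524 = 2.484.
n = (2.484 / 0.36)² = 6.900² = 47.61.
Round up.

n = 48 pairs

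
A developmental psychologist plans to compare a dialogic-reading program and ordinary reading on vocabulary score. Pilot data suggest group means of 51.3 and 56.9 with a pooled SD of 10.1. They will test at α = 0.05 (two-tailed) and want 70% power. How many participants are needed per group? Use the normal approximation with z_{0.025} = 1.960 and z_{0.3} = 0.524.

n = 41 per group

Cohen's d = |M₁ − M₂| / SD_pooled = |51.3 − 56.9| / 10.1 = 5.6 / 10.1 = 0.554.
For two independent groups with equal n: n = 2·((z_{α/2} + z_β) / d)².
z_{α/2} + z_β = 1.960 + 0.524 = 2.484.
n = 2 × (2.484 / 0.554)² = 2 × 4.484² = 2 × 20.10 = 40.2.
Round up to the next whole participant.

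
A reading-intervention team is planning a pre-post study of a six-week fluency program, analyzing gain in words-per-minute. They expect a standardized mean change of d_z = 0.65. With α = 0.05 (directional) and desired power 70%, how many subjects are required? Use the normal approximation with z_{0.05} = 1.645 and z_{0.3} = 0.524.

For a paired (one-sample on differences) test: n = ((z_{α} + z_β) / d)².
z_{α} + z_β = 1.645 + 0.524 = 2.169.
n = (2.169 / 0.65)² = 3.337² = 11.14.
Round up.

n = 12 pairs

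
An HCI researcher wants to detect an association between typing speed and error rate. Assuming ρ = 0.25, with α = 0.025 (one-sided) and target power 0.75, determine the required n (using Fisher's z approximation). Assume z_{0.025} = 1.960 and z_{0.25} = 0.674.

n = 110

Fisher's z: C = ½·ln((1+r)/(1−r)) = ½·ln(1.6667) = 0.2554.
n = ((z_{α} + z_β)/C)² + 3.
(1.960 + 0.674) / 0.2554 = 2.634 / 0.2554 = 10.313.
n = 10.313² + 3 = 106.36 + 3 = 109.4.
Round up.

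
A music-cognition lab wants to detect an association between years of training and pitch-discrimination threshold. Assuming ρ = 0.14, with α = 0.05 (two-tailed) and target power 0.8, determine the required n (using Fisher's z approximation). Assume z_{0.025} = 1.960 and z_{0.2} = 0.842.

n = 399

Fisher's z: C = ½·ln((1+r)/(1−r)) = ½·ln(1.3256) = 0.1409.
n = ((z_{α/2} + z_β)/C)² + 3.
(1.960 + 0.842) / 0.1409 = 2.802 / 0.1409 = 19.886.
n = 19.886² + 3 = 395.47 + 3 = 398.5.
Round up.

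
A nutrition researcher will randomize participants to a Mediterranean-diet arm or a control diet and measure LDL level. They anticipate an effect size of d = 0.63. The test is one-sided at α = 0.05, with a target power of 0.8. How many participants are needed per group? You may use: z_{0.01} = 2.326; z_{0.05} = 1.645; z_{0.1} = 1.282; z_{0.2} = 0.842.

n = 32 per group

For two independent groups with equal n: n = 2·((z_{α} + z_β) / d)².
z_{α} + z_β = 1.645 + 0.842 = 2.487.
n = 2 × (2.487 / 0.63)² = 2 × 3.948² = 2 × 15.58 = 31.2.
Round up to the next whole participant.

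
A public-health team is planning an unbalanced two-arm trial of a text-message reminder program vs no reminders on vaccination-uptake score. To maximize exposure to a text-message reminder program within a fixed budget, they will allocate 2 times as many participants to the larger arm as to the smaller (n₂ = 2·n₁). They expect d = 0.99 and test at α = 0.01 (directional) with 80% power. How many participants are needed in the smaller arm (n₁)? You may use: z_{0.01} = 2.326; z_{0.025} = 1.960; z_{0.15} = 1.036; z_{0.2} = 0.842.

With allocation ratio k = n₂/n₁ = 2, Var(x̄₁−x̄₂) = σ²(1/n₁ + 1/(k·n₁)) = σ²·(k+1)/(k·n₁).
So n₁ = (1 + 1/k)·((z_{α} + z_β)/d)² = 1.500 × (3.168/0.99)².
n₁ = 1.500 × 10.24 = 15.4.
Round up: n₁ = 16, giving n₂ = 2 × 16 = 32.

n₁ = 16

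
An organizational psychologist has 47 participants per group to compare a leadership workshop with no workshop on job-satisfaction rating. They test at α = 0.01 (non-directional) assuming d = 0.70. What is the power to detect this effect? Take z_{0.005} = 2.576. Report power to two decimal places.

power ≈ 0.79

For two equal groups, power = Φ(d·√(n/2) − z_{α/2}).
d·√(n/2) = 0.70 × √(47/2) = 0.70 × 4.848 = 3.393.
z_β = 3.393 − 2.576 = 0.817.
Power = Φ(0.817) = 0.793.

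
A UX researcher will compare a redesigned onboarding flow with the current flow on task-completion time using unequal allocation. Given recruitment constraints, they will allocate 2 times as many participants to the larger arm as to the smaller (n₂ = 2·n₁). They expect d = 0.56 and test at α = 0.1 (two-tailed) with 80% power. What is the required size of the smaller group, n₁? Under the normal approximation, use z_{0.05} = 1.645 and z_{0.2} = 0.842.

With allocation ratio k = n₂/n₁ = 2, Var(x̄₁−x̄₂) = σ²(1/n₁ + 1/(k·n₁)) = σ²·(k+1)/(k·n₁).
So n₁ = (1 + 1/k)·((z_{α/2} + z_β)/d)² = 1.500 × (2.487/0.56)².
n₁ = 1.500 × 19.72 = 29.6.
Round up: n₁ = 30, giving n₂ = 2 × 30 = 60.

n₁ = 30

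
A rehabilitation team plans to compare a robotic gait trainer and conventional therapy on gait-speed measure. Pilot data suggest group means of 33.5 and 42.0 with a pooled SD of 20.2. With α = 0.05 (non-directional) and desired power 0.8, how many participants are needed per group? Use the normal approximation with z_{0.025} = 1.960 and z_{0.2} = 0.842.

n = 89 per group

Cohen's d = |M₁ − M₂| / SD_pooled = |33.5 − 42.0| / 20.2 = 8.5 / 20.2 = 0.421.
For two independent groups with equal n: n = 2·((z_{α/2} + z_β) / d)².
z_{α/2} + z_β = 1.960 + 0.842 = 2.802.
n = 2 × (2.802 / 0.421)² = 2 × 6.656² = 2 × 44.30 = 88.6.
Round up to the next whole participant.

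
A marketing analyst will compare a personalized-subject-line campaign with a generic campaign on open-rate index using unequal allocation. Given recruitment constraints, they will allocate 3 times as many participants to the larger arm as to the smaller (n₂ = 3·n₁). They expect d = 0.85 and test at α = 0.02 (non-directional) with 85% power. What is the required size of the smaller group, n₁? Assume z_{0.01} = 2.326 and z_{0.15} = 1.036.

With allocation ratio k = n₂/n₁ = 3, Var(x̄₁−x̄₂) = σ²(1/n₁ + 1/(k·n₁)) = σ²·(k+1)/(k·n₁).
So n₁ = (1 + 1/k)·((z_{α/2} + z_β)/d)² = 1.333 × (3.362/0.85)².
n₁ = 1.333 × 15.64 = 20.9.
Round up: n₁ = 21, giving n₂ = 3 × 21 = 63.

n₁ = 21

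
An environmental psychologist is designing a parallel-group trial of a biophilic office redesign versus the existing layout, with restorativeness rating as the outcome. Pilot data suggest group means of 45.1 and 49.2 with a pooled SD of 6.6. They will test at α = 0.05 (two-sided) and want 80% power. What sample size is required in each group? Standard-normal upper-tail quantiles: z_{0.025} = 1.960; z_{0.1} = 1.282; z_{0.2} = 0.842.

n = 41 per group

Cohen's d = |M₁ − M₂| / SD_pooled = |45.1 − 49.2| / 6.6 = 4.1 / 6.6 = 0.621.
For two independent groups with equal n: n = 2·((z_{α/2} + z_β) / d)².
z_{α/2} + z_β = 1.960 + 0.842 = 2.802.
n = 2 × (2.802 / 0.621)² = 2 × 4.512² = 2 × 20.36 = 40.7.
Round up to the next whole participant.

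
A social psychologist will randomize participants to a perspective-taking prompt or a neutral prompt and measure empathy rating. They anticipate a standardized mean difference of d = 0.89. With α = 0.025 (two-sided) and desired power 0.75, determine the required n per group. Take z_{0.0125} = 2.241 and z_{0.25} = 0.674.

n = 22 per group

For two independent groups with equal n: n = 2·((z_{α/2} + z_β) / d)².
z_{α/2} + z_β = 2.241 + 0.674 = 2.915.
n = 2 × (2.915 / 0.89)² = 2 × 3.275² = 2 × 10.73 = 21.5.
Round up to the next whole participant.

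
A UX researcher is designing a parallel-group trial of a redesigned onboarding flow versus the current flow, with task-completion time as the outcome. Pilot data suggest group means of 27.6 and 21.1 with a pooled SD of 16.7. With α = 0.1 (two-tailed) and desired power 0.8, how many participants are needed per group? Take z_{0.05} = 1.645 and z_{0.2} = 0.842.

n = 82 per group

Cohen's d = |M₁ − M₂| / SD_pooled = |27.6 − 21.1| / 16.7 = 6.5 / 16.7 = 0.389.
For two independent groups with equal n: n = 2·((z_{α/2} + z_β) / d)².
z_{α/2} + z_β = 1.645 + 0.842 = 2.487.
n = 2 × (2.487 / 0.389)² = 2 × 6.393² = 2 × 40.87 = 81.7.
Round up to the next whole participant.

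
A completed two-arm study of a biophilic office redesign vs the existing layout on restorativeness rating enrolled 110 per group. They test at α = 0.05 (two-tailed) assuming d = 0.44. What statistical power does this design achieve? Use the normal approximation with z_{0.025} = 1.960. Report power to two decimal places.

For two equal groups, power = Φ(d·√(n/2) − z_{α/2}).
d·√(n/2) = 0.44 × √(110/2) = 0.44 × 7.416 = 3.263.
z_β = 3.263 − 1.960 = 1.303.
Power = Φ(1.303) = 0.904.

power ≈ 0.90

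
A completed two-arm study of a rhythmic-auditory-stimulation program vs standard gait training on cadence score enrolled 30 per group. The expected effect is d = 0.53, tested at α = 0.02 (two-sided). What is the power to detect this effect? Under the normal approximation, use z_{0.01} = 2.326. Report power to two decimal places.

For two equal groups, power = Φ(d·√(n/2) − z_{α/2}).
d·√(n/2) = 0.53 × √(30/2) = 0.53 × 3.873 = 2.053.
z_β = 2.053 − 2.326 = -0.273.
Power = Φ(-0.273) = 0.392.

power ≈ 0.39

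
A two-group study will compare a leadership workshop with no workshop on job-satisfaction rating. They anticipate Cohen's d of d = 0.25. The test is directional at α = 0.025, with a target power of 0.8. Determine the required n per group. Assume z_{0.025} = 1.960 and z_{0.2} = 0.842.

n = 252 per group

For two independent groups with equal n: n = 2·((z_{α} + z_β) / d)².
z_{α} + z_β = 1.960 + 0.842 = 2.802.
n = 2 × (2.802 / 0.25)² = 2 × 11.208² = 2 × 125.62 = 251.2.
Round up to the next whole participant.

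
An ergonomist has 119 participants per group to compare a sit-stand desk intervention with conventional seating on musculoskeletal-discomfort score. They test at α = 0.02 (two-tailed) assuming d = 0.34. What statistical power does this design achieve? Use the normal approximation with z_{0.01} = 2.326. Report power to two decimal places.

power ≈ 0.62

For two equal groups, power = Φ(d·√(n/2) − z_{α/2}).
d·√(n/2) = 0.34 × √(119/2) = 0.34 × 7.714 = 2.623.
z_β = 2.623 − 2.326 = 0.297.
Power = Φ(0.297) = 0.617.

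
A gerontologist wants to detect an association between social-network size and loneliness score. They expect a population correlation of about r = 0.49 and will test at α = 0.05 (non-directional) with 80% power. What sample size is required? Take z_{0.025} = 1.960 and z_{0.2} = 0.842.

n = 31

Fisher's z: C = ½·ln((1+r)/(1−r)) = ½·ln(2.9216) = 0.5361.
n = ((z_{α/2} + z_β)/C)² + 3.
(1.960 + 0.842) / 0.5361 = 2.802 / 0.5361 = 5.227.
n = 5.227² + 3 = 27.32 + 3 = 30.3.
Round up.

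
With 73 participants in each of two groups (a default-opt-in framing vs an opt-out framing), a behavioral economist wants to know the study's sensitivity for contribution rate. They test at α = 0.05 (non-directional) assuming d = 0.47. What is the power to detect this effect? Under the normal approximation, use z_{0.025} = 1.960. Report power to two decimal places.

For two equal groups, power = Φ(d·√(n/2) − z_{α/2}).
d·√(n/2) = 0.47 × √(73/2) = 0.47 × 6.042 = 2.840.
z_β = 2.840 − 1.960 = 0.880.
Power = Φ(0.880) = 0.810.

power ≈ 0.81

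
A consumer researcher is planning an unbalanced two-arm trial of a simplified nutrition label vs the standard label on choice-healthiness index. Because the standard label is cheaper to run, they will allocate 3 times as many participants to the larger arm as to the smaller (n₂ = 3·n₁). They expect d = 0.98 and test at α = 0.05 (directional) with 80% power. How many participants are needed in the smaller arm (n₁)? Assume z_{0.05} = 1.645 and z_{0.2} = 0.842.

With allocation ratio k = n₂/n₁ = 3, Var(x̄₁−x̄₂) = σ²(1/n₁ + 1/(k·n₁)) = σ²·(k+1)/(k·n₁).
So n₁ = (1 + 1/k)·((z_{α} + z_β)/d)² = 1.333 × (2.487/0.98)².
n₁ = 1.333 × 6.44 = 8.6.
Round up: n₁ = 9, giving n₂ = 3 × 9 = 27.

n₁ = 9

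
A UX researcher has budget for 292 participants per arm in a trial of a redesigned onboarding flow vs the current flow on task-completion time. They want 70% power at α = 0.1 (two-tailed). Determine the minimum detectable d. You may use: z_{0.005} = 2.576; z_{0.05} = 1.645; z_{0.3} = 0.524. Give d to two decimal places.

For two independent groups of n = 292 each: d_min = (z_{α/2} + z_β)·√(2/n).
z-sum = 1.645 + 0.524 = 2.169.
d_min = 2.169 × √(2/292) = 2.169 × 0.0828 = 0.180.

d_min ≈ 0.18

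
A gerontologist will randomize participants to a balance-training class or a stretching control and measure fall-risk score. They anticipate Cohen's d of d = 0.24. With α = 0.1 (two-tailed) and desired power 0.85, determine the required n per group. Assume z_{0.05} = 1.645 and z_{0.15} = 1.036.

For two independent groups with equal n: n = 2·((z_{α/2} + z_β) / d)².
z_{α/2} + z_β = 1.645 + 1.036 = 2.681.
n = 2 × (2.681 / 0.24)² = 2 × 11.171² = 2 × 124.79 = 249.6.
Round up to the next whole participant.

n = 250 per group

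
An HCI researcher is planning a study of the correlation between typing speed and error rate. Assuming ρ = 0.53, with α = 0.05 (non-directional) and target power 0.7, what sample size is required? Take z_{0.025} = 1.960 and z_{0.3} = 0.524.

n = 21

Fisher's z: C = ½·ln((1+r)/(1−r)) = ½·ln(3.2553) = 0.5901.
n = ((z_{α/2} + z_β)/C)² + 3.
(1.960 + 0.524) / 0.5901 = 2.484 / 0.5901 = 4.209.
n = 4.209² + 3 = 17.72 + 3 = 20.7.
Round up.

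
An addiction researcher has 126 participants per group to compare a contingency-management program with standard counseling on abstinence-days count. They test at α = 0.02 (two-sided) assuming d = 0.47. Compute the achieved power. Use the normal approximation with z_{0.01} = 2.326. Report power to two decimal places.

power ≈ 0.92

For two equal groups, power = Φ(d·√(n/2) − z_{α/2}).
d·√(n/2) = 0.47 × √(126/2) = 0.47 × 7.937 = 3.731.
z_β = 3.731 − 2.326 = 1.405.
Power = Φ(1.405) = 0.920.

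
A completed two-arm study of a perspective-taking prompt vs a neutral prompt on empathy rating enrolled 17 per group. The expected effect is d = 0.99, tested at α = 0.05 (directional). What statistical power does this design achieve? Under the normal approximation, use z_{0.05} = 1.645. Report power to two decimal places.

power ≈ 0.89

For two equal groups, power = Φ(d·√(n/2) − z_{α}).
d·√(n/2) = 0.99 × √(17/2) = 0.99 × 2.915 = 2.886.
z_β = 2.886 − 1.645 = 1.241.
Power = Φ(1.241) = 0.893.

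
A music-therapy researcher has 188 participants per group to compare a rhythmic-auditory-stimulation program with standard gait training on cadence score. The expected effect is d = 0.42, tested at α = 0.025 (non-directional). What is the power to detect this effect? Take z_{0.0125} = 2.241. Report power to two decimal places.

For two equal groups, power = Φ(d·√(n/2) − z_{α/2}).
d·√(n/2) = 0.42 × √(188/2) = 0.42 × 9.695 = 4.072.
z_β = 4.072 − 2.241 = 1.831.
Power = Φ(1.831) = 0.966.

power ≈ 0.97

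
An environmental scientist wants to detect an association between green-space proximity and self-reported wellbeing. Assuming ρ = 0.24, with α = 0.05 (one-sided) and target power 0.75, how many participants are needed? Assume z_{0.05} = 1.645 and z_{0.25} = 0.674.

Fisher's z: C = ½·ln((1+r)/(1−r)) = ½·ln(1.6316) = 0.2448.
n = ((z_{α} + z_β)/C)² + 3.
(1.645 + 0.674) / 0.2448 = 2.319 / 0.2448 = 9.473.
n = 9.473² + 3 = 89.74 + 3 = 92.7.
Round up.

n = 93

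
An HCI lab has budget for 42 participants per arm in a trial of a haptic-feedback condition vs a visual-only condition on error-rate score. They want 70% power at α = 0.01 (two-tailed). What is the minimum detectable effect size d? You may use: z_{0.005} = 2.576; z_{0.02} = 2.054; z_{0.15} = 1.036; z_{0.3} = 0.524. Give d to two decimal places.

d_min ≈ 0.68

For two independent groups of n = 42 each: d_min = (z_{α/2} + z_β)·√(2/n).
z-sum = 2.576 + 0.524 = 3.100.
d_min = 3.100 × √(2/42) = 3.100 × 0.2182 = 0.676.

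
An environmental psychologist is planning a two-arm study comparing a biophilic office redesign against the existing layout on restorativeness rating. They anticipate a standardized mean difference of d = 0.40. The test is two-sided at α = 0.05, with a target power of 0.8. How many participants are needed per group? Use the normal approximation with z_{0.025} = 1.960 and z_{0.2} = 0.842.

n = 99 per group

For two independent groups with equal n: n = 2·((z_{α/2} + z_β) / d)².
z_{α/2} + z_β = 1.960 + 0.842 = 2.802.
n = 2 × (2.802 / 0.40)² = 2 × 7.005² = 2 × 49.07 = 98.1.
Round up to the next whole participant.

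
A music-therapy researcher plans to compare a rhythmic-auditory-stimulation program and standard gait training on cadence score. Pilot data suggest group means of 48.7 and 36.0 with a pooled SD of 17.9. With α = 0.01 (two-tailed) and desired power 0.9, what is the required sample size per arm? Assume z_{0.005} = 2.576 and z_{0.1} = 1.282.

Cohen's d = |M₁ − M₂| / SD_pooled = |48.7 − 36.0| / 17.9 = 12.7 / 17.9 = 0.709.
For two independent groups with equal n: n = 2·((z_{α/2} + z_β) / d)².
z_{α/2} + z_β = 2.576 + 1.282 = 3.858.
n = 2 × (3.858 / 0.709)² = 2 × 5.441² = 2 × 29.61 = 59.2.
Round up to the next whole participant.

n = 60 per group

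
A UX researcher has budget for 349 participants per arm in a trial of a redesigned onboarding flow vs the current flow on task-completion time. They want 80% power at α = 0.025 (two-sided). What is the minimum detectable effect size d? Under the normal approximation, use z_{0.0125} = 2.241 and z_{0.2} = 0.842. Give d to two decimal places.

d_min ≈ 0.23

For two independent groups of n = 349 each: d_min = (z_{α/2} + z_β)·√(2/n).
z-sum = 2.241 + 0.842 = 3.083.
d_min = 3.083 × √(2/349) = 3.083 × 0.0757 = 0.233.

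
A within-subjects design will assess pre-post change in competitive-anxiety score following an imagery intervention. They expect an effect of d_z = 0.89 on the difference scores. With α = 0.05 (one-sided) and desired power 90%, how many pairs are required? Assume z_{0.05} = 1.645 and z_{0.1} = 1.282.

n = 11 pairs

For a paired (one-sample on differences) test: n = ((z_{α} + z_β) / d)².
z_{α} + z_β = 1.645 + 1.282 = 2.927.
n = (2.927 / 0.89)² = 3.289² = 10.82.
Round up.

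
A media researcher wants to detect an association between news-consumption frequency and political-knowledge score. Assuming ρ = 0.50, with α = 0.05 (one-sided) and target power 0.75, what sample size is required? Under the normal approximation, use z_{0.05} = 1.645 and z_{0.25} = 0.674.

Fisher's z: C = ½·ln((1+r)/(1−r)) = ½·ln(3.0000) = 0.5493.
n = ((z_{α} + z_β)/C)² + 3.
(1.645 + 0.674) / 0.5493 = 2.319 / 0.5493 = 4.222.
n = 4.222² + 3 = 17.82 + 3 = 20.8.
Round up.

n = 21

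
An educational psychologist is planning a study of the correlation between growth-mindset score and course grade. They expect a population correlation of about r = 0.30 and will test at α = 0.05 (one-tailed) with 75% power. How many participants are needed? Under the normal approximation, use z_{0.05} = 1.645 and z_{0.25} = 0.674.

Fisher's z: C = ½·ln((1+r)/(1−r)) = ½·ln(1.8571) = 0.3095.
n = ((z_{α} + z_β)/C)² + 3.
(1.645 + 0.674) / 0.3095 = 2.319 / 0.3095 = 7.493.
n = 7.493² + 3 = 56.14 + 3 = 59.1.
Round up.

n = 60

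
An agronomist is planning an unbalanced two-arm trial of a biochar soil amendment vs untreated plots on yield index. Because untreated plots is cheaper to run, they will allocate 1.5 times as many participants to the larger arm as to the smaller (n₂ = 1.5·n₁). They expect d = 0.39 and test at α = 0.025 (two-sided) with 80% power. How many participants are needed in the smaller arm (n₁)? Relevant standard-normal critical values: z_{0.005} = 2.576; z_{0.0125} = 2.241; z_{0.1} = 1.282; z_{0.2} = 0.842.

With allocation ratio k = n₂/n₁ = 1.5, Var(x̄₁−x̄₂) = σ²(1/n₁ + 1/(k·n₁)) = σ²·(k+1)/(k·n₁).
So n₁ = (1 + 1/k)·((z_{α/2} + z_β)/d)² = 1.667 × (3.083/0.39)².
n₁ = 1.667 × 62.49 = 104.2.
Round up: n₁ = 105, giving n₂ = ⌈1.5 × 105⌉ = ⌈157.5⌉ = 158.

n₁ = 105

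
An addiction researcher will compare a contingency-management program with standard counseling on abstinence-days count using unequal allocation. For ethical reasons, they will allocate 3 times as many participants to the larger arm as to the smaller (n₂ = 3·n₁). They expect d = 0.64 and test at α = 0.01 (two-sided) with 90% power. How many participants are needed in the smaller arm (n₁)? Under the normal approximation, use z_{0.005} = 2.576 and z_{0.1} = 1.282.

n₁ = 49

With allocation ratio k = n₂/n₁ = 3, Var(x̄₁−x̄₂) = σ²(1/n₁ + 1/(k·n₁)) = σ²·(k+1)/(k·n₁).
So n₁ = (1 + 1/k)·((z_{α/2} + z_β)/d)² = 1.333 × (3.858/0.64)².
n₁ = 1.333 × 36.34 = 48.5.
Round up: n₁ = 49, giving n₂ = 3 × 49 = 147.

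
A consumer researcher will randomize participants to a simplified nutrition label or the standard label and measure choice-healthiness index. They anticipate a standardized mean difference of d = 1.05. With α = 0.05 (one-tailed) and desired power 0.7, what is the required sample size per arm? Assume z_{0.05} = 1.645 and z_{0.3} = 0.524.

For two independent groups with equal n: n = 2·((z_{α} + z_β) / d)².
z_{α} + z_β = 1.645 + 0.524 = 2.169.
n = 2 × (2.169 / 1.05)² = 2 × 2.066² = 2 × 4.27 = 8.5.
Round up to the next whole participant.

n = 9 per group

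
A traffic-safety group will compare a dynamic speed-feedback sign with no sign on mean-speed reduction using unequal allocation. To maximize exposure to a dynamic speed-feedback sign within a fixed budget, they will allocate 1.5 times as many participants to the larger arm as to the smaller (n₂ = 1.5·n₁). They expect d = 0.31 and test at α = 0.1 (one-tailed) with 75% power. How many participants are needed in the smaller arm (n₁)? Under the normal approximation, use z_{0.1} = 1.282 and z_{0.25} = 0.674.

n₁ = 67

With allocation ratio k = n₂/n₁ = 1.5, Var(x̄₁−x̄₂) = σ²(1/n₁ + 1/(k·n₁)) = σ²·(k+1)/(k·n₁).
So n₁ = (1 + 1/k)·((z_{α} + z_β)/d)² = 1.667 × (1.956/0.31)².
n₁ = 1.667 × 39.81 = 66.4.
Round up: n₁ = 67, giving n₂ = ⌈1.5 × 67⌉ = ⌈100.5⌉ = 101.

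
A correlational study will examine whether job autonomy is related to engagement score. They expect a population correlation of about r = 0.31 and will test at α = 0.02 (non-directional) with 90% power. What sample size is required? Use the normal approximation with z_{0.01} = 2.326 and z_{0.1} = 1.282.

n = 130

Fisher's z: C = ½·ln((1+r)/(1−r)) = ½·ln(1.8986) = 0.3205.
n = ((z_{α/2} + z_β)/C)² + 3.
(2.326 + 1.282) / 0.3205 = 3.608 / 0.3205 = 11.257.
n = 11.257² + 3 = 126.73 + 3 = 129.7.
Round up.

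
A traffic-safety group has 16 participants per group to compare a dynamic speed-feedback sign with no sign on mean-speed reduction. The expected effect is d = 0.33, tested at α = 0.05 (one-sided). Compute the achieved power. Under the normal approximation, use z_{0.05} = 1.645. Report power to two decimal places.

power ≈ 0.24

For two equal groups, power = Φ(d·√(n/2) − z_{α}).
d·√(n/2) = 0.33 × √(16/2) = 0.33 × 2.828 = 0.933.
z_β = 0.933 − 1.645 = -0.712.
Power = Φ(-0.712) = 0.238.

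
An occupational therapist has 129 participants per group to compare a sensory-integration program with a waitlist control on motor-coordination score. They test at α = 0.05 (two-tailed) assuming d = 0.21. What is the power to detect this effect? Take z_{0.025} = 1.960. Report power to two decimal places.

For two equal groups, power = Φ(d·√(n/2) − z_{α/2}).
d·√(n/2) = 0.21 × √(129/2) = 0.21 × 8.031 = 1.687.
z_β = 1.687 − 1.960 = -0.273.
Power = Φ(-0.273) = 0.392.

power ≈ 0.39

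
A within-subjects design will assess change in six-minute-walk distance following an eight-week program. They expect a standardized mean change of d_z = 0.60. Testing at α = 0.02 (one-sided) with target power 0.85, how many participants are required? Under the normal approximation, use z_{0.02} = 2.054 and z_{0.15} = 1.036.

n = 27 pairs

For a paired (one-sample on differences) test: n = ((z_{α} + z_β) / d)².
z_{α} + z_β = 2.054 + 1.036 = 3.090.
n = (3.090 / 0.60)² = 5.150² = 26.52.
Round up.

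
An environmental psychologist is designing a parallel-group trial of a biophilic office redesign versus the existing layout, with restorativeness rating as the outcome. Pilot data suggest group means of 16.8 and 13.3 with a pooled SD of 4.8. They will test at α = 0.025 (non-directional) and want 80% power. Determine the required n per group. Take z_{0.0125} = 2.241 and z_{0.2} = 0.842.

n = 36 per group

Cohen's d = |M₁ − M₂| / SD_pooled = |16.8 − 13.3| / 4.8 = 3.5 / 4.8 = 0.729.
For two independent groups with equal n: n = 2·((z_{α/2} + z_β) / d)².
z_{α/2} + z_β = 2.241 + 0.842 = 3.083.
n = 2 × (3.083 / 0.729)² = 2 × 4.229² = 2 × 17.89 = 35.8.
Round up to the next whole participant.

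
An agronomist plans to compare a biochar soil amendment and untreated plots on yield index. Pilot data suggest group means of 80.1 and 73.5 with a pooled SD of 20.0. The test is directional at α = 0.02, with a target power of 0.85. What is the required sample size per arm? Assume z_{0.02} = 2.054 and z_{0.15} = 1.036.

Cohen's d = |M₁ − M₂| / SD_pooled = |80.1 − 73.5| / 20.0 = 6.6 / 20.0 = 0.330.
For two independent groups with equal n: n = 2·((z_{α} + z_β) / d)².
z_{α} + z_β = 2.054 + 1.036 = 3.090.
n = 2 × (3.090 / 0.330)² = 2 × 9.364² = 2 × 87.68 = 175.4.
Round up to the next whole participant.

n = 176 per group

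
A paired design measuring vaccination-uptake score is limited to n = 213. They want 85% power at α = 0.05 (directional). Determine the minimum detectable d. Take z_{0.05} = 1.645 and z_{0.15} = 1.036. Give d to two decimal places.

For a single sample (or paired design) of n = 213: d_min = (z_{α} + z_β)/√n.
z-sum = 1.645 + 1.036 = 2.681.
d_min = 2.681 / √213 = 2.681 / 14.595 = 0.184.

d_min ≈ 0.18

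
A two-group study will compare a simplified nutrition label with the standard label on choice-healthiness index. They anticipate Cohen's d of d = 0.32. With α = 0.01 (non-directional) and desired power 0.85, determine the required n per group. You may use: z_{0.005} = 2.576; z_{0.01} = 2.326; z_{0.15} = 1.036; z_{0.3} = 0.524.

n = 255 per group

For two independent groups with equal n: n = 2·((z_{α/2} + z_β) / d)².
z_{α/2} + z_β = 2.576 + 1.036 = 3.612.
n = 2 × (3.612 / 0.32)² = 2 × 11.287² = 2 × 127.41 = 254.8.
Round up to the next whole participant.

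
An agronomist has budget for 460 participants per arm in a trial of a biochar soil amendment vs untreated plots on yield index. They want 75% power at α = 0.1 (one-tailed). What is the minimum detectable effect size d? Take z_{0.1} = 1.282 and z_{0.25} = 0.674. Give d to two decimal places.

For two independent groups of n = 460 each: d_min = (z_{α} + z_β)·√(2/n).
z-sum = 1.282 + 0.674 = 1.956.
d_min = 1.956 × √(2/460) = 1.956 × 0.0659 = 0.129.

d_min ≈ 0.13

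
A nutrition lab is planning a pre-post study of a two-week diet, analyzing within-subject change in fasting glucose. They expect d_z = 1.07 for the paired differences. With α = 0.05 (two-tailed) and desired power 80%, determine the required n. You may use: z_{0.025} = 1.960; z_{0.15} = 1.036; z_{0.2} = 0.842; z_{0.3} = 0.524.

For a paired (one-sample on differences) test: n = ((z_{α/2} + z_β) / d)².
z_{α/2} + z_β = 1.960 + 0.842 = 2.802.
n = (2.802 / 1.07)² = 2.619² = 6.86.
Round up.

n = 7 pairs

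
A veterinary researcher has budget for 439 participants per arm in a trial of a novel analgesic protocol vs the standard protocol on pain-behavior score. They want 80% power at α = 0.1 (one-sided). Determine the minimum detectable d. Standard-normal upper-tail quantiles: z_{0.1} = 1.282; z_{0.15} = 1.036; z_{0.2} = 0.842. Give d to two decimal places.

d_min ≈ 0.14

For two independent groups of n = 439 each: d_min = (z_{α} + z_β)·√(2/n).
z-sum = 1.282 + 0.842 = 2.124.
d_min = 2.124 × √(2/439) = 2.124 × 0.0675 = 0.143.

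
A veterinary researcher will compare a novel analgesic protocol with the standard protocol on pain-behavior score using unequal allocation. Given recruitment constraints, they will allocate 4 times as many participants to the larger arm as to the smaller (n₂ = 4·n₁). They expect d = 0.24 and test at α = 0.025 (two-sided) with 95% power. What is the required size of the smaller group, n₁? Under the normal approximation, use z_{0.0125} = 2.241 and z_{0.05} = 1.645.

With allocation ratio k = n₂/n₁ = 4, Var(x̄₁−x̄₂) = σ²(1/n₁ + 1/(k·n₁)) = σ²·(k+1)/(k·n₁).
So n₁ = (1 + 1/k)·((z_{α/2} + z_β)/d)² = 1.250 × (3.886/0.24)².
n₁ = 1.250 × 262.17 = 327.7.
Round up: n₁ = 328, giving n₂ = 4 × 328 = 1312.

n₁ = 328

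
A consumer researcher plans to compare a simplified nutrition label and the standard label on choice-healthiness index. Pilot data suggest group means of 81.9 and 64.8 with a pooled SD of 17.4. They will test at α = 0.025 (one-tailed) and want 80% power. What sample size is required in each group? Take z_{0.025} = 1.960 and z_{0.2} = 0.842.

Cohen's d = |M₁ − M₂| / SD_pooled = |81.9 − 64.8| / 17.4 = 17.1 / 17.4 = 0.983.
For two independent groups with equal n: n = 2·((z_{α} + z_β) / d)².
z_{α} + z_β = 1.960 + 0.842 = 2.802.
n = 2 × (2.802 / 0.983)² = 2 × 2.850² = 2 × 8.13 = 16.3.
Round up to the next whole participant.

n = 17 per group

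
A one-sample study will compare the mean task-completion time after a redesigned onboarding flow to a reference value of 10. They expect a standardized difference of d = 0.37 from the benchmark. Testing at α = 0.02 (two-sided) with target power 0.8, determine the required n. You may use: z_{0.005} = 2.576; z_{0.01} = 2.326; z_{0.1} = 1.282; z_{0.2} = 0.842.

For a one-sample test: n = ((z_{α/2} + z_β) / d)².
z_{α/2} + z_β = 2.326 + 0.842 = 3.168.
n = (3.168 / 0.37)² = 8.562² = 73.31.
Round up.

n = 74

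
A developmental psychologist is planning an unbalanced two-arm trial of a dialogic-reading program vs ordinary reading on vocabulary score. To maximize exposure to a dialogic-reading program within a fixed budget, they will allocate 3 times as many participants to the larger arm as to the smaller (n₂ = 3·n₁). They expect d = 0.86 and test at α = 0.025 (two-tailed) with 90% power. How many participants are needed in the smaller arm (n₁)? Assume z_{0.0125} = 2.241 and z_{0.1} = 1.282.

With allocation ratio k = n₂/n₁ = 3, Var(x̄₁−x̄₂) = σ²(1/n₁ + 1/(k·n₁)) = σ²·(k+1)/(k·n₁).
So n₁ = (1 + 1/k)·((z_{α/2} + z_β)/d)² = 1.333 × (3.523/0.86)².
n₁ = 1.333 × 16.78 = 22.4.
Round up: n₁ = 23, giving n₂ = 3 × 23 = 69.

n₁ = 23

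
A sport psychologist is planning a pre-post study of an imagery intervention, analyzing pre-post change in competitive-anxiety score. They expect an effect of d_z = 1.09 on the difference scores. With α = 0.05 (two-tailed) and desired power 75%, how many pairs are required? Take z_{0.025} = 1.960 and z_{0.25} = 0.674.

For a paired (one-sample on differences) test: n = ((z_{α/2} + z_β) / d)².
z_{α/2} + z_β = 1.960 + 0.674 = 2.634.
n = (2.634 / 1.09)² = 2.417² = 5.84.
Round up.

n = 6 pairs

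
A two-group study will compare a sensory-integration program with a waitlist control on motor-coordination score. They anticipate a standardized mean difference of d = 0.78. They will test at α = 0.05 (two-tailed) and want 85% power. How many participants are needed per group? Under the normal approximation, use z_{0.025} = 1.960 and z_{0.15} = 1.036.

n = 30 per group

For two independent groups with equal n: n = 2·((z_{α/2} + z_β) / d)².
z_{α/2} + z_β = 1.960 + 1.036 = 2.996.
n = 2 × (2.996 / 0.78)² = 2 × 3.841² = 2 × 14.75 = 29.5.
Round up to the next whole participant.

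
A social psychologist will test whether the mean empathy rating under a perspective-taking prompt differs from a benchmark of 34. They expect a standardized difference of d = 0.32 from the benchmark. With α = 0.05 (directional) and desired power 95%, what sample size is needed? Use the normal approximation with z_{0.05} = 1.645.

n = 106

For a one-sample test: n = ((z_{α} + z_β) / d)².
z_{α} + z_β = 1.645 + 1.645 = 3.290.
n = (3.290 / 0.32)² = 10.281² = 105.70.
Round up.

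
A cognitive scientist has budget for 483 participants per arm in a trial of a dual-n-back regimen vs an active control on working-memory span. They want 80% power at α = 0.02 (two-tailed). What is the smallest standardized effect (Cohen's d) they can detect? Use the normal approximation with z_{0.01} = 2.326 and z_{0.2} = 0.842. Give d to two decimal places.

d_min ≈ 0.20

For two independent groups of n = 483 each: d_min = (z_{α/2} + z_β)·√(2/n).
z-sum = 2.326 + 0.842 = 3.168.
d_min = 3.168 × √(2/483) = 3.168 × 0.0643 = 0.204.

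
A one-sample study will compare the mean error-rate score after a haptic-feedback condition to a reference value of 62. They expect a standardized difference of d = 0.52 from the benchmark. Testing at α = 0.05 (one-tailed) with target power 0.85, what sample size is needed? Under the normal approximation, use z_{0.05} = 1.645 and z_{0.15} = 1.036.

n = 27

For a one-sample test: n = ((z_{α} + z_β) / d)².
z_{α} + z_β = 1.645 + 1.036 = 2.681.
n = (2.681 / 0.52)² = 5.156² = 26.58.
Round up.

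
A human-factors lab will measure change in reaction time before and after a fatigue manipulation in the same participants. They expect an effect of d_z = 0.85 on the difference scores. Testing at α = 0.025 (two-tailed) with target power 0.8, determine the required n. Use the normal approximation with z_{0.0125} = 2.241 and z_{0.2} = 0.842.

For a paired (one-sample on differences) test: n = ((z_{α/2} + z_β) / d)².
z_{α/2} + z_β = 2.241 + 0.842 = 3.083.
n = (3.083 / 0.85)² = 3.627² = 13.16.
Round up.

n = 14 pairs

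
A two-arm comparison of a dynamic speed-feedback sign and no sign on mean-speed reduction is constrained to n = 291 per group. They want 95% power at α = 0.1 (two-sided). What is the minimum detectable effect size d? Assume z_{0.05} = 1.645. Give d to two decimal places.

For two independent groups of n = 291 each: d_min = (z_{α/2} + z_β)·√(2/n).
z-sum = 1.645 + 1.645 = 3.290.
d_min = 3.290 × √(2/291) = 3.290 × 0.0829 = 0.273.

d_min ≈ 0.27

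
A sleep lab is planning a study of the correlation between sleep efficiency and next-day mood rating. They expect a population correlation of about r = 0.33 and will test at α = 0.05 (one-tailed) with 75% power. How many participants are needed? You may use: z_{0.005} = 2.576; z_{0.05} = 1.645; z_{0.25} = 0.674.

Fisher's z: C = ½·ln((1+r)/(1−r)) = ½·ln(1.9851) = 0.3428.
n = ((z_{α} + z_β)/C)² + 3.
(1.645 + 0.674) / 0.3428 = 2.319 / 0.3428 = 6.765.
n = 6.765² + 3 = 45.76 + 3 = 48.8.
Round up.

n = 49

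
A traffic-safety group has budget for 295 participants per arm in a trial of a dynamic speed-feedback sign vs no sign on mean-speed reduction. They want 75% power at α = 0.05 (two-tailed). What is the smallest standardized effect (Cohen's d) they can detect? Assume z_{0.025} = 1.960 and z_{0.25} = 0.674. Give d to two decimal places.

For two independent groups of n = 295 each: d_min = (z_{α/2} + z_β)·√(2/n).
z-sum = 1.960 + 0.674 = 2.634.
d_min = 2.634 × √(2/295) = 2.634 × 0.0823 = 0.217.

d_min ≈ 0.22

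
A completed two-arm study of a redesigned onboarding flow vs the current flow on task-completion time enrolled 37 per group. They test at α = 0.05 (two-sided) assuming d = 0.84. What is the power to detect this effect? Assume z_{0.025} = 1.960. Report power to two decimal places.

For two equal groups, power = Φ(d·√(n/2) − z_{α/2}).
d·√(n/2) = 0.84 × √(37/2) = 0.84 × 4.301 = 3.613.
z_β = 3.613 − 1.960 = 1.653.
Power = Φ(1.653) = 0.951.

power ≈ 0.95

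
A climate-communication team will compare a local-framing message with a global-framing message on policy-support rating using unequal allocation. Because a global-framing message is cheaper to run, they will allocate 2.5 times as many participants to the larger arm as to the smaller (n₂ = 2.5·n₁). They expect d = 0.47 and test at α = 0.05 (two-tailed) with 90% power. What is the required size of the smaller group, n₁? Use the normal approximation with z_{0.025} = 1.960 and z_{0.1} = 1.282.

With allocation ratio k = n₂/n₁ = 2.5, Var(x̄₁−x̄₂) = σ²(1/n₁ + 1/(k·n₁)) = σ²·(k+1)/(k·n₁).
So n₁ = (1 + 1/k)·((z_{α/2} + z_β)/d)² = 1.400 × (3.242/0.47)².
n₁ = 1.400 × 47.58 = 66.6.
Round up: n₁ = 67, giving n₂ = ⌈2.5 × 67⌉ = ⌈167.5⌉ = 168.

n₁ = 67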